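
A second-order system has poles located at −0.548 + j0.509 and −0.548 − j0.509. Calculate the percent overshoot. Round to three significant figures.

With σ = 0.548, ω_d = 0.509: ω_n = √(σ²+ω_d²) = 0.748 rad/s, ζ = σ/ω_n = 0.733.
%OS = 100 e^{−πζ/√(1−ζ²)} with ζ = 0.733 gives 3.40%.

%OS ≈ 3.40%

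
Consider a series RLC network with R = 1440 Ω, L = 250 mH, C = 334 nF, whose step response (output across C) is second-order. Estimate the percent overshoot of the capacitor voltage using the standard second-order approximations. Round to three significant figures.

For a series RLC circuit (capacitor voltage as output), ω_n = 1/√(LC) = 1/√(250 mH · 334 nF) = 3460 rad/s.
ζ = (R/2)·√(C/L) = (1440/2)·√(334 nF/250 mH) = 0.832.
Overshoot: exp(−π·0.832/√(1−0.832²)) = 0.00896, i.e. 0.896%.

%OS ≈ 0.896%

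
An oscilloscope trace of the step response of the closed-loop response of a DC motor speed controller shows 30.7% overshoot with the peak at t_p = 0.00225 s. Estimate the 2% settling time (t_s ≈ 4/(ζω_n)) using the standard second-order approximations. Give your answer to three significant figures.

t_s ≈ 0.00762 s

The overshoot fixes ζ = −ln(OS)/√(π²+ln²(OS)) = 0.352.
t_p = π/ω_d ⇒ ω_d = 1400 rad/s; then ω_n = ω_d/√(1−ζ²) = 1490 rad/s.
t_s ≈ 4/(ζω_n) = 4/(0.352·1490) = 0.00762 s.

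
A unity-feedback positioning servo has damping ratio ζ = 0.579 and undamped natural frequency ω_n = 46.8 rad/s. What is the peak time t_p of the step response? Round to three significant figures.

t_p ≈ 0.0823 s

The damped frequency is ω_d = ω_n√(1−ζ²) = 46.8·√(1−0.335) = 38.2 rad/s.
Peak time t_p = π/ω_d = π/38.2 = 0.0823 s.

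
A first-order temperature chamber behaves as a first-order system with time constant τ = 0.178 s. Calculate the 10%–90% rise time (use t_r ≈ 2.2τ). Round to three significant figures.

t_r ≈ 2.2τ = 0.392 s.

t_r ≈ 0.392 s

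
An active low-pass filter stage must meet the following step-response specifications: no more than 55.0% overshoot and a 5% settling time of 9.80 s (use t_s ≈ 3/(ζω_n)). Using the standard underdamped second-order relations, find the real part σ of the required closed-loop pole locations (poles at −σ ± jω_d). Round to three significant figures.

The settling-time spec alone fixes σ = ζω_n = 3/t_s = 3/9.80 = 0.306.
(Overshoot then fixes ζ = 0.187 and hence ω_d = σ·√(1−ζ²)/ζ = 1.61 rad/s.)

σ ≈ 0.306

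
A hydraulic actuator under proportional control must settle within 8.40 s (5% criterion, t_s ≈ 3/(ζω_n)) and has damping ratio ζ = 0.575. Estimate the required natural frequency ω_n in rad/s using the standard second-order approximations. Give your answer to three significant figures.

ω_n ≈ 0.621 rad/s

Rearranging t_s ≈ 3/(ζω_n) gives ω_n = 3/(ζ·t_s) = 3/(0.575 × 8.40) = 0.621 rad/s.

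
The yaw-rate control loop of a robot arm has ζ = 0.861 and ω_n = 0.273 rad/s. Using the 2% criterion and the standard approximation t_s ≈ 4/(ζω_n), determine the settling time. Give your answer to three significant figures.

t_s ≈ 17.0 s

t_s ≈ 4/(ζω_n) = 4/(0.861 × 0.273) = 17.0 s.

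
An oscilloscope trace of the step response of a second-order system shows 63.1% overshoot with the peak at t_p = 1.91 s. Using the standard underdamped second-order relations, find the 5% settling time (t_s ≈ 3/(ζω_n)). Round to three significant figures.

ζ from %OS: ζ = |ln 0.631|/√(π²+ln²0.631) = 0.145.
From t_p = π/ω_d, ω_d = π/1.91 = 1.64 rad/s, so ω_n = ω_d/√(1−ζ²) = 1.66 rad/s.
t_s ≈ 3/(ζω_n) = 3/(0.145·1.66) = 12.4 s.

t_s ≈ 12.4 s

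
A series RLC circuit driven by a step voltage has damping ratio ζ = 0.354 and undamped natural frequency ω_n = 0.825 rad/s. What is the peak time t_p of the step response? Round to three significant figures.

t_p ≈ 4.07 s

The damped frequency is ω_d = ω_n√(1−ζ²) = 0.825·√(1−0.125) = 0.772 rad/s.
Peak time t_p = π/ω_d = π/0.772 = 4.07 s.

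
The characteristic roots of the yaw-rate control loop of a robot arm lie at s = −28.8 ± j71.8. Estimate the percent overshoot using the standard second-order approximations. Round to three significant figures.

%OS ≈ 28.4%

With σ = 28.8, ω_d = 71.8: ω_n = √(σ²+ω_d²) = 77.4 rad/s, ζ = σ/ω_n = 0.372.
Overshoot: exp(−π·0.372/√(1−0.372²)) = 0.284, i.e. 28.4%.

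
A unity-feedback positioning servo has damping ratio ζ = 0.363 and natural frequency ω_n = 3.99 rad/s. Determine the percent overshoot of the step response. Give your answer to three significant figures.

%OS ≈ 29.4%

For an underdamped second-order system, %OS = 100·exp(−πζ/√(1−ζ²)).
πζ/√(1−ζ²) = π·0.363/√(1−0.132) = 1.224, so %OS = 100·e^(−1.224) = 29.4%.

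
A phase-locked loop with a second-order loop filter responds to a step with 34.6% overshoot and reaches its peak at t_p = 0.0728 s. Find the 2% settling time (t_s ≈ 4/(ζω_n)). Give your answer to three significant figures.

From the overshoot, ζ = −ln(OS)/√(π²+ln²(OS)) = 0.320.
t_p = π/ω_d ⇒ ω_d = 43.2 rad/s; then ω_n = ω_d/√(1−ζ²) = 45.5 rad/s.
t_s ≈ 4/(ζω_n) = 4/(0.320·45.5) = 0.274 s.

t_s ≈ 0.274 s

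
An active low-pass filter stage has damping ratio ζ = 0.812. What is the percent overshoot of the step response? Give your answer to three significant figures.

For an underdamped second-order system, %OS = 100·exp(−πζ/√(1−ζ²)).
πζ/√(1−ζ²) = π·0.812/√(1−0.659) = 4.371, so %OS = 100·e^(−4.371) = 1.26%.

%OS ≈ 1.26%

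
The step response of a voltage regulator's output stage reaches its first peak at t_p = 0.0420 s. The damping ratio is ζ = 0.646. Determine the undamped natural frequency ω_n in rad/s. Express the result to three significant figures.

ω_n ≈ 98.0 rad/s

Peak time t_p = π/ω_d, so ω_d = π/t_p = π/0.0420 = 74.8 rad/s.
ω_n = ω_d/√(1−ζ²) = 74.8/√0.583 = 98.0 rad/s.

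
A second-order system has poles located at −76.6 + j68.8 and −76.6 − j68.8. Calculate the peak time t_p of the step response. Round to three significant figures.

t_p = π/ω_d with ω_d = 68.8 (the imaginary part), so t_p = 0.0457 s.

t_p ≈ 0.0457 s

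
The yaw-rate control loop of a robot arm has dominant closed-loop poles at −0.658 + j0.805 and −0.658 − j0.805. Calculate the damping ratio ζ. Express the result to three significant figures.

ζ ≈ 0.633

The poles are at −σ ± jω_d with σ = 0.658 and ω_d = 0.805, so ω_n = √(σ²+ω_d²) = 1.04 rad/s and ζ = σ/ω_n = 0.633.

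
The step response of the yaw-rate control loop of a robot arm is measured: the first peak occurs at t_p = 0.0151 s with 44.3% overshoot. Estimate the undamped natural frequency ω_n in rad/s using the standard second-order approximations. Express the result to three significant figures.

ζ from %OS: ζ = |ln 0.443|/√(π²+ln²0.443) = 0.251.
t_p = π/ω_d ⇒ ω_d = 208 rad/s; then ω_n = ω_d/√(1−ζ²) = 215 rad/s.

ω_n ≈ 215 rad/s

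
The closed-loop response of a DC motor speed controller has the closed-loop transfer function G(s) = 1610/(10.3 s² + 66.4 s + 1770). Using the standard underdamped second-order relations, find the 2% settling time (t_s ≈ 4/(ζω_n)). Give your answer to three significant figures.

t_s ≈ 1.24 s

Dividing through by 10.3: denominator becomes s² + 6.447 s + 171.8.
So ω_n = √171.8 = 13.1 rad/s and ζ = 6.447/(2·13.1) = 0.246.
t_s ≈ 4/(ζω_n) = 1.24 s.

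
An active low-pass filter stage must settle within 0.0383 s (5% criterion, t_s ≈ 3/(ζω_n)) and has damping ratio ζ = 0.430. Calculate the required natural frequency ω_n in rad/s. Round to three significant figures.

Rearranging t_s ≈ 3/(ζω_n) gives ω_n = 3/(ζ·t_s) = 3/(0.430 × 0.0383) = 182 rad/s.

ω_n ≈ 182 rad/s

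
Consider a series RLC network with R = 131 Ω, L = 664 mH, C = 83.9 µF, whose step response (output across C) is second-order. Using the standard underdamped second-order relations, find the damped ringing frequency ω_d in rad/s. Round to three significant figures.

ω_d ≈ 90.7 rad/s

For a series RLC circuit (capacitor voltage as output), ω_n = 1/√(LC) = 1/√(664 mH · 83.9 µF) = 134 rad/s.
ζ = (R/2)·√(C/L) = (131/2)·√(83.9 µF/664 mH) = 0.736.
The damped frequency ω_d = ω_n√(1−ζ²) = 90.7 rad/s.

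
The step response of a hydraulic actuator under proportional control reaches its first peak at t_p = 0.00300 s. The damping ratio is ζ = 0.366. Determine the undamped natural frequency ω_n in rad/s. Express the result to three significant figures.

Peak time t_p = π/ω_d, so ω_d = π/t_p = π/0.00300 = 1050 rad/s.
ω_n = ω_d/√(1−ζ²) = 1050/√0.866 = 1130 rad/s.

ω_n ≈ 1130 rad/s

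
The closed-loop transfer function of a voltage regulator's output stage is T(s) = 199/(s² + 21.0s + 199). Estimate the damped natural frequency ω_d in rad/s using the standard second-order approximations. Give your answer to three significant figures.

ω_n = √199 = 14.1 rad/s; ζ = 21.0/(2·14.1) = 0.744.
ω_d = 14.1·√(1 − 0.744²) = 9.42 rad/s.

ω_d ≈ 9.42 rad/s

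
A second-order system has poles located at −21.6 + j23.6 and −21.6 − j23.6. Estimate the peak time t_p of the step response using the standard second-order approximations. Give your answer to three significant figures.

t_p = π/ω_d with ω_d = 23.6 (the imaginary part), so t_p = 0.133 s.

t_p ≈ 0.133 s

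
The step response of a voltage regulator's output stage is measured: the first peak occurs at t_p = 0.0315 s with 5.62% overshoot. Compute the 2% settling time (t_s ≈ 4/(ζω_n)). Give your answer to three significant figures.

t_s ≈ 0.0438 s

ζ from %OS: ζ = |ln 0.0562|/√(π²+ln²0.0562) = 0.676.
t_p = π/ω_d ⇒ ω_d = 99.7 rad/s; then ω_n = ω_d/√(1−ζ²) = 135 rad/s.
t_s ≈ 4/(ζω_n) = 4/(0.676·135) = 0.0438 s.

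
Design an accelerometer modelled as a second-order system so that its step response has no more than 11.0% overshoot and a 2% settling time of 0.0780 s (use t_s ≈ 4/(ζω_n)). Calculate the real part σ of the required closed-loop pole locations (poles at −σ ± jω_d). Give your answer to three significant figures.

The settling-time spec alone fixes σ = ζω_n = 4/t_s = 4/0.0780 = 51.3.
(Overshoot then fixes ζ = 0.575 and hence ω_d = σ·√(1−ζ²)/ζ = 73.0 rad/s.)

σ ≈ 51.3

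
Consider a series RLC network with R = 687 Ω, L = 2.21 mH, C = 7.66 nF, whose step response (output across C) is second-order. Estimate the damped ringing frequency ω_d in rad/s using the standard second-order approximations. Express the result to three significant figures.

For a series RLC circuit (capacitor voltage as output), ω_n = 1/√(LC) = 1/√(2.21 mH · 7.66 nF) = 243000 rad/s.
ζ = (R/2)·√(C/L) = (687/2)·√(7.66 nF/2.21 mH) = 0.640.
ω_d = ω_n√(1−ζ²) = 187000 rad/s.

ω_d ≈ 187000 rad/s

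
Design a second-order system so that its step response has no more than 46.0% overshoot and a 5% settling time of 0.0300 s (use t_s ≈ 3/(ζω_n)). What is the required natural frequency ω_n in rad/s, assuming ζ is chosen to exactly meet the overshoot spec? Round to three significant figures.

From %OS = 100·exp(−πζ/√(1−ζ²)), invert to get ζ = −ln(OS)/√(π² + ln²(OS)) with OS = 0.460.
−ln 0.460 = 0.7765, so ζ = 0.7765/√(π² + 0.6030) = 0.240.
Then ω_n = 3/(ζ t_s) = 3/(0.240 × 0.0300) = 417 rad/s.

ω_n ≈ 417 rad/s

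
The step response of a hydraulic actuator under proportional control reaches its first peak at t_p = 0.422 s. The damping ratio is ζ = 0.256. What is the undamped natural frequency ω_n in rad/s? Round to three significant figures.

ω_n ≈ 7.70 rad/s

Peak time t_p = π/ω_d, so ω_d = π/t_p = π/0.422 = 7.44 rad/s.
ω_n = ω_d/√(1−ζ²) = 7.44/√0.934 = 7.70 rad/s.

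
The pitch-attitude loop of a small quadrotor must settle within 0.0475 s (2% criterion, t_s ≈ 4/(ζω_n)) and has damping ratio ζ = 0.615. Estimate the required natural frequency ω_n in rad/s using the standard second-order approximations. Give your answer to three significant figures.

ω_n ≈ 137 rad/s

Rearranging t_s ≈ 4/(ζω_n) gives ω_n = 4/(ζ·t_s) = 4/(0.615 × 0.0475) = 137 rad/s.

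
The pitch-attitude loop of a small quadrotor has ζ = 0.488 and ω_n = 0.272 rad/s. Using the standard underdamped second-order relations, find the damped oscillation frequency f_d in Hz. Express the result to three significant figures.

f_d ≈ 0.0378 Hz

ω_d = ω_n√(1−ζ²) = 0.272·√0.762 = 0.237 rad/s.
f_d = ω_d/(2π) = 0.0378 Hz.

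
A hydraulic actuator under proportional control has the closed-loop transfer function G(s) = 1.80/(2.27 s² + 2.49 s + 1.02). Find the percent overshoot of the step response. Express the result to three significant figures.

Dividing through by 2.27: denominator becomes s² + 1.097 s + 0.4493.
So ω_n = √0.4493 = 0.670 rad/s and ζ = 1.097/(2·0.670) = 0.818.
Overshoot: exp(−π·0.818/√(1−0.818²)) = 0.0114, i.e. 1.14%.

%OS ≈ 1.14%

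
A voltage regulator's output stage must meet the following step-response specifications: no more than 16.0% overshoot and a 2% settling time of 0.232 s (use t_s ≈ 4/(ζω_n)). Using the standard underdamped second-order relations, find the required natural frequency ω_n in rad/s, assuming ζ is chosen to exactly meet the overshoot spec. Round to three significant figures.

ω_n ≈ 34.2 rad/s

Inverting the overshoot relation: ζ = |ln 0.160|/√(π² + ln²0.160) = 0.504.
Then ω_n = 4/(ζ t_s) = 4/(0.504 × 0.232) = 34.2 rad/s.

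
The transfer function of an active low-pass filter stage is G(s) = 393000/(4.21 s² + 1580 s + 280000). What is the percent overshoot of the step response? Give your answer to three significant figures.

%OS ≈ 3.57%

Dividing through by 4.21: denominator becomes s² + 375.3 s + 66510.
So ω_n = √66510 = 258 rad/s and ζ = 375.3/(2·258) = 0.728.
%OS = 100 e^{−πζ/√(1−ζ²)} with ζ = 0.728 gives 3.57%.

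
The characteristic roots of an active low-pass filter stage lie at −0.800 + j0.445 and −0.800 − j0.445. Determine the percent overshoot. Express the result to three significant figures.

The poles are at −σ ± jω_d with σ = 0.800 and ω_d = 0.445, so ω_n = √(σ²+ω_d²) = 0.915 rad/s and ζ = σ/ω_n = 0.874.
%OS = 100·exp(−πζ/√(1−ζ²)) = 0.353%.

%OS ≈ 0.353%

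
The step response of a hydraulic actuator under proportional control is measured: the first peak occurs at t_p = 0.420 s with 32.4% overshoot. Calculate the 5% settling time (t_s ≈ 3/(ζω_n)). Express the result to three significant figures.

t_s ≈ 1.12 s

The overshoot fixes ζ = −ln(OS)/√(π²+ln²(OS)) = 0.338.
From t_p = π/ω_d, ω_d = π/0.420 = 7.48 rad/s, so ω_n = ω_d/√(1−ζ²) = 7.95 rad/s.
t_s ≈ 3/(ζω_n) = 3/(0.338·7.95) = 1.12 s.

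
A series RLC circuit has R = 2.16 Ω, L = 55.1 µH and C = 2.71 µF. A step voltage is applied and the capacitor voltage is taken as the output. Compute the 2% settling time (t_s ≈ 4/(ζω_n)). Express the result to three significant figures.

t_s ≈ 0.000204 s

For a series RLC circuit (capacitor voltage as output), ω_n = 1/√(LC) = 1/√(55.1 µH · 2.71 µF) = 81800 rad/s.
ζ = (R/2)·√(C/L) = (2.16/2)·√(2.71 µF/55.1 µH) = 0.240.
t_s ≈ 4/(ζω_n) = 0.000204 s.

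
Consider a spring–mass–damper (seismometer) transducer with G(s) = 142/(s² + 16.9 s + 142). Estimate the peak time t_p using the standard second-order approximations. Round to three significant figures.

t_p ≈ 0.374 s

ω_n = √142 = 11.9 rad/s; ζ = 16.9/(2·11.9) = 0.709.
ω_d = 11.9·√(1 − 0.709²) = 8.40 rad/s. Then t_p = π/ω_d = 0.374 s.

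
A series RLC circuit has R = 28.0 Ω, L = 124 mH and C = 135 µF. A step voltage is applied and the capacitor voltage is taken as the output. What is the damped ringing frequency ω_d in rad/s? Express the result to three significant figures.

ω_d ≈ 217 rad/s

For a series RLC circuit (capacitor voltage as output), ω_n = 1/√(LC) = 1/√(124 mH · 135 µF) = 244 rad/s.
ζ = (R/2)·√(C/L) = (28.0/2)·√(135 µF/124 mH) = 0.462.
ω_d = 244·√(1 − 0.462²) = 217 rad/s.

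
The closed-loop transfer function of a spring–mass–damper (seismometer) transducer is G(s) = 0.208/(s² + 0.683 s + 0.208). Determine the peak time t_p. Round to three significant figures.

Matching coefficients with s² + 2ζω_n s + ω_n² gives ω_n² = 0.208 ⇒ ω_n = 0.456 rad/s, and ζ = 0.683/(2ω_n) = 0.749.
The damped frequency ω_d = ω_n√(1−ζ²) = 0.302 rad/s. Then t_p = π/ω_d = 10.4 s.

t_p ≈ 10.4 s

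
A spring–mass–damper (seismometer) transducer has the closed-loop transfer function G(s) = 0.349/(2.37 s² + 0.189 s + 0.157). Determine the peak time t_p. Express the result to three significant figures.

Dividing through by 2.37: denominator becomes s² + 0.07975 s + 0.06624.
So ω_n = √0.06624 = 0.257 rad/s and ζ = 0.07975/(2·0.257) = 0.155.
ω_d = 0.257·√(1 − 0.155²) = 0.254 rad/s. t_p = π/ω_d = 12.4 s.

t_p ≈ 12.4 s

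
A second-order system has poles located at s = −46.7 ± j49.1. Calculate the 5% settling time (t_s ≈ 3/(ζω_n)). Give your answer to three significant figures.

t_s ≈ 0.0642 s

For poles at −σ ± jω_d, ζω_n = σ = 46.7, so t_s ≈ 3/σ = 0.0642 s.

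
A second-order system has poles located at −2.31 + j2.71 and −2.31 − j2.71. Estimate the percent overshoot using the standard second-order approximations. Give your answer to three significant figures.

The poles are at −σ ± jω_d with σ = 2.31 and ω_d = 2.71, so ω_n = √(σ²+ω_d²) = 3.56 rad/s and ζ = σ/ω_n = 0.649.
Overshoot: exp(−π·0.649/√(1−0.649²)) = 0.0687, i.e. 6.87%.

%OS ≈ 6.87%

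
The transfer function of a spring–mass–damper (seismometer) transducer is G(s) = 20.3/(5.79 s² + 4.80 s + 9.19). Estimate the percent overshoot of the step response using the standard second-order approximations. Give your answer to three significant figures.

Dividing through by 5.79: denominator becomes s² + 0.8290 s + 1.587.
So ω_n = √1.587 = 1.26 rad/s and ζ = 0.8290/(2·1.26) = 0.329.
%OS = 100·exp(−πζ/√(1−ζ²)) = 33.5%.

%OS ≈ 33.5%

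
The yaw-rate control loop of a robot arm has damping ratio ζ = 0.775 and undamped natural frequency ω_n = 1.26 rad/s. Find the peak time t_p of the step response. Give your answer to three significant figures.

t_p ≈ 3.95 s

The damped frequency is ω_d = ω_n√(1−ζ²) = 1.26·√(1−0.601) = 0.796 rad/s.
Peak time t_p = π/ω_d = π/0.796 = 3.95 s.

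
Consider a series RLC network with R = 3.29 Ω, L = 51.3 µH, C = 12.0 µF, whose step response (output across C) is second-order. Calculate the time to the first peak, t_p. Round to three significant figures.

For a series RLC circuit (capacitor voltage as output), ω_n = 1/√(LC) = 1/√(51.3 µH · 12.0 µF) = 40300 rad/s.
ζ = (R/2)·√(C/L) = (3.29/2)·√(12.0 µF/51.3 µH) = 0.796.
ω_d = 40300·√(1 − 0.796²) = 24400 rad/s. t_p = π/ω_d = 0.000129 s.

t_p ≈ 0.000129 s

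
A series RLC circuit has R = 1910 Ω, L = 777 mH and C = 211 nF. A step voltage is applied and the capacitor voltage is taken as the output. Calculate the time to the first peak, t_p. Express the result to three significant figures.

For a series RLC circuit (capacitor voltage as output), ω_n = 1/√(LC) = 1/√(777 mH · 211 nF) = 2470 rad/s.
ζ = (R/2)·√(C/L) = (1910/2)·√(211 nF/777 mH) = 0.498.
The damped frequency ω_d = ω_n√(1−ζ²) = 2140 rad/s. t_p = π/ω_d = 0.00147 s.

t_p ≈ 0.00147 s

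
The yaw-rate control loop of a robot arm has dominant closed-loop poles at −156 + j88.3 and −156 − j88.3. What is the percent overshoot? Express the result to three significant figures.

%OS ≈ 0.389%

With σ = 156, ω_d = 88.3: ω_n = √(σ²+ω_d²) = 179 rad/s, ζ = σ/ω_n = 0.870.
Overshoot: exp(−π·0.870/√(1−0.870²)) = 0.00389, i.e. 0.389%.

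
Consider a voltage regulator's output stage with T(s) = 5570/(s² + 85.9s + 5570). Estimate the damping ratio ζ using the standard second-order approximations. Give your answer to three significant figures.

ζ ≈ 0.575

Comparing the denominator to s² + 2ζω_n s + ω_n²: ω_n = √5570 = 74.6 rad/s, and 2ζω_n = 85.9 so ζ = 85.9/(2·74.6) = 0.575.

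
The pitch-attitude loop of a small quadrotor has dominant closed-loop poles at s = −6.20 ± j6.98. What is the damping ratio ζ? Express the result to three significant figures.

|pole| = ω_n = √(6.20² + 6.98²) = 9.34 rad/s; ζ = cos θ = σ/ω_n = 0.664.

ζ ≈ 0.664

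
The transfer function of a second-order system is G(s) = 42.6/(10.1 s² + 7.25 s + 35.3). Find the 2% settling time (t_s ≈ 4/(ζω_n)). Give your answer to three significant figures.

Dividing through by 10.1: denominator becomes s² + 0.7178 s + 3.495.
So ω_n = √3.495 = 1.87 rad/s and ζ = 0.7178/(2·1.87) = 0.192.
t_s ≈ 4/(ζω_n) = 11.1 s.

t_s ≈ 11.1 s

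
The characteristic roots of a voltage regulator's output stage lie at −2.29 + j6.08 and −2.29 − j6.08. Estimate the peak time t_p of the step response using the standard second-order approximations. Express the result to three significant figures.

t_p ≈ 0.517 s

t_p = π/ω_d with ω_d = 6.08 (the imaginary part), so t_p = 0.517 s.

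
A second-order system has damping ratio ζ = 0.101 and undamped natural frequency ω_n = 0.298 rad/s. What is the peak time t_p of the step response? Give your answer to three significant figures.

The damped frequency is ω_d = ω_n√(1−ζ²) = 0.298·√(1−0.0102) = 0.296 rad/s.
Peak time t_p = π/ω_d = π/0.296 = 10.6 s.

t_p ≈ 10.6 s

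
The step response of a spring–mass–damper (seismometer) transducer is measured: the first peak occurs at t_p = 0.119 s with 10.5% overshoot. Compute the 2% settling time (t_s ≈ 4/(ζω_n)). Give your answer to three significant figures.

ζ from %OS: ζ = |ln 0.105|/√(π²+ln²0.105) = 0.583.
t_p = π/ω_d ⇒ ω_d = 26.4 rad/s; then ω_n = ω_d/√(1−ζ²) = 32.5 rad/s.
t_s ≈ 4/(ζω_n) = 4/(0.583·32.5) = 0.211 s.

t_s ≈ 0.211 s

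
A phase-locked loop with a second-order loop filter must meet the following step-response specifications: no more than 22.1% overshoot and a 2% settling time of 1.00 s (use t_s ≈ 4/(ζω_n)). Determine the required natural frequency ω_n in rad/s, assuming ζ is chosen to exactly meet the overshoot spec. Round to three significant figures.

ω_n ≈ 9.24 rad/s

From %OS = 100·exp(−πζ/√(1−ζ²)), invert to get ζ = −ln(OS)/√(π² + ln²(OS)) with OS = 0.221.
−ln 0.221 = 1.510, so ζ = 1.510/√(π² + 2.279) = 0.433.
From t_s ≈ 4/(ζω_n): ω_n = 4/(ζ·t_s) = 4/(0.433·1.00) = 9.24 rad/s.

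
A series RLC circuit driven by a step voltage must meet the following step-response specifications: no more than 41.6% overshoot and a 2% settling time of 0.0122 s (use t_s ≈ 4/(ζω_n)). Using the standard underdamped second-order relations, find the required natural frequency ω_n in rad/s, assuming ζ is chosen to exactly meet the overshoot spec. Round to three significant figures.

ω_n ≈ 1220 rad/s

ζ = −ln(OS)/√(π² + (ln OS)²). With OS = 0.416, ln OS = −0.8771 and ζ = 0.8771/3.262 = 0.269.
Then ω_n = 4/(ζ t_s) = 4/(0.269 × 0.0122) = 1220 rad/s.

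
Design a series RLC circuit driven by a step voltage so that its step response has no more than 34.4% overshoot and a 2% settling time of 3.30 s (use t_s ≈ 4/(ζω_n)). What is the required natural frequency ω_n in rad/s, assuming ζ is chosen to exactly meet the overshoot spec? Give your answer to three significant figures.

ω_n ≈ 3.77 rad/s

ζ = −ln(OS)/√(π² + (ln OS)²). With OS = 0.344, ln OS = −1.067 and ζ = 1.067/3.318 = 0.322.
From t_s ≈ 4/(ζω_n): ω_n = 4/(ζ·t_s) = 4/(0.322·3.30) = 3.77 rad/s.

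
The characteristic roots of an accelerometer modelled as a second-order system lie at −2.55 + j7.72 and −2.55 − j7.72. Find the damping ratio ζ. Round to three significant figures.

|pole| = ω_n = √(2.55² + 7.72²) = 8.13 rad/s; ζ = cos θ = σ/ω_n = 0.314.

ζ ≈ 0.314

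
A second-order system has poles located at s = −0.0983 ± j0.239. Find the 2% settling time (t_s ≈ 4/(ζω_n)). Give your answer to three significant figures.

For poles at −σ ± jω_d, ζω_n = σ = 0.0983, so t_s ≈ 4/σ = 40.7 s.

t_s ≈ 40.7 s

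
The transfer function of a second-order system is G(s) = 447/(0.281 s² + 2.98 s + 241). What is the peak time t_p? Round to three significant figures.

Dividing through by 0.281: denominator becomes s² + 10.60 s + 857.7.
So ω_n = √857.7 = 29.3 rad/s and ζ = 10.60/(2·29.3) = 0.181.
The damped frequency ω_d = ω_n√(1−ζ²) = 28.8 rad/s. t_p = π/ω_d = 0.109 s.

t_p ≈ 0.109 s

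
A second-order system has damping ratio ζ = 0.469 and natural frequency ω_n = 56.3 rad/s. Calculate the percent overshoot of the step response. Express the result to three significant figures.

For an underdamped second-order system, %OS = 100·exp(−πζ/√(1−ζ²)).
πζ/√(1−ζ²) = π·0.469/√(1−0.220) = 1.668, so %OS = 100·e^(−1.668) = 18.9%.

%OS ≈ 18.9%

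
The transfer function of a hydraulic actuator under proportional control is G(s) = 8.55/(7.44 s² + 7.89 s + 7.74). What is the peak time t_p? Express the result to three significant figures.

t_p ≈ 3.61 s

Dividing through by 7.44: denominator becomes s² + 1.060 s + 1.040.
So ω_n = √1.040 = 1.02 rad/s and ζ = 1.060/(2·1.02) = 0.520.
ω_d = ω_n√(1−ζ²) = 0.871 rad/s. t_p = π/ω_d = 3.61 s.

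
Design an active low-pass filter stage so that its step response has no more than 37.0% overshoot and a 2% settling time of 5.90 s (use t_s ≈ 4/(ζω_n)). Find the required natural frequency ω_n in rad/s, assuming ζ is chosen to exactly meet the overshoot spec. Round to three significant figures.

ζ = −ln(OS)/√(π² + (ln OS)²). With OS = 0.370, ln OS = −0.9943 and ζ = 0.9943/3.295 = 0.302.
Then ω_n = 4/(ζ t_s) = 4/(0.302 × 5.90) = 2.25 rad/s.

ω_n ≈ 2.25 rad/s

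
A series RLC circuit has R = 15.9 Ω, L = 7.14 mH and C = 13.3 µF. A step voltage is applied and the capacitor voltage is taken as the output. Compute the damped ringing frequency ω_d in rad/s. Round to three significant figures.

ω_d ≈ 3050 rad/s

For a series RLC circuit (capacitor voltage as output), ω_n = 1/√(LC) = 1/√(7.14 mH · 13.3 µF) = 3250 rad/s.
ζ = (R/2)·√(C/L) = (15.9/2)·√(13.3 µF/7.14 mH) = 0.343.
ω_d = ω_n√(1−ζ²) = 3050 rad/s.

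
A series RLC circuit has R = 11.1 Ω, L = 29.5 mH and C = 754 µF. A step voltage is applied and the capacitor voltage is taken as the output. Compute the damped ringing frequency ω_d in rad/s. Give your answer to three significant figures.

ω_d ≈ 97.8 rad/s

For a series RLC circuit (capacitor voltage as output), ω_n = 1/√(LC) = 1/√(29.5 mH · 754 µF) = 212 rad/s.
ζ = (R/2)·√(C/L) = (11.1/2)·√(754 µF/29.5 mH) = 0.887.
ω_d = ω_n√(1−ζ²) = 97.8 rad/s.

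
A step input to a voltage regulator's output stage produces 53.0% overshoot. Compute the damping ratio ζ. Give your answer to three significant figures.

ζ = −ln(OS)/√(π² + (ln OS)²). With OS = 0.530, ln OS = −0.6349 and ζ = 0.6349/3.205 = 0.198.

ζ ≈ 0.198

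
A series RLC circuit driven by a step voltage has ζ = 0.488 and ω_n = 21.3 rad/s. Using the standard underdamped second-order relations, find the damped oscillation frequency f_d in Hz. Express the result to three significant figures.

ω_d = ω_n√(1−ζ²) = 21.3·√0.762 = 18.6 rad/s.
f_d = ω_d/(2π) = 2.96 Hz.

f_d ≈ 2.96 Hz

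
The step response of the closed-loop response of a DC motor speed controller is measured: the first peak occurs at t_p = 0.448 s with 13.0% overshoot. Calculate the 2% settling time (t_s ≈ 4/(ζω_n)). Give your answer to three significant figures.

t_s ≈ 0.878 s

From the overshoot, ζ = −ln(OS)/√(π²+ln²(OS)) = 0.545.
t_p = π/ω_d ⇒ ω_d = 7.01 rad/s; then ω_n = ω_d/√(1−ζ²) = 8.36 rad/s.
t_s ≈ 4/(ζω_n) = 4/(0.545·8.36) = 0.878 s.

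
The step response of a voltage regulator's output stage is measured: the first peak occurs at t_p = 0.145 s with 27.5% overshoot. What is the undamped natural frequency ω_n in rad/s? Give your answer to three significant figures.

The overshoot fixes ζ = −ln(OS)/√(π²+ln²(OS)) = 0.380.
From t_p = π/ω_d, ω_d = π/0.145 = 21.7 rad/s, so ω_n = ω_d/√(1−ζ²) = 23.4 rad/s.

ω_n ≈ 23.4 rad/s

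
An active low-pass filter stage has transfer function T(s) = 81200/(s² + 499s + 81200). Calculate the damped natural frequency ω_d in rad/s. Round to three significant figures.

ω_d ≈ 138 rad/s

ω_n = √81200 = 285 rad/s; ζ = 499/(2·285) = 0.876.
ω_d = 285·√(1 − 0.876²) = 138 rad/s.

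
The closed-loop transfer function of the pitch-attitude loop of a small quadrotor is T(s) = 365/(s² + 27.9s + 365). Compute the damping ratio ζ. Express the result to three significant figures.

ω_n = √365 = 19.1 rad/s; ζ = 27.9/(2·19.1) = 0.730.

ζ ≈ 0.730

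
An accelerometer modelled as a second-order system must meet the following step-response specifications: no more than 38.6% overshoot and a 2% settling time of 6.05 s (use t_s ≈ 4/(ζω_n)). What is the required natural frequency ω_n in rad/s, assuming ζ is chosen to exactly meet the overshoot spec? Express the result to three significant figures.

From %OS = 100·exp(−πζ/√(1−ζ²)), invert to get ζ = −ln(OS)/√(π² + ln²(OS)) with OS = 0.386.
−ln 0.386 = 0.9519, so ζ = 0.9519/√(π² + 0.9061) = 0.290.
From t_s ≈ 4/(ζω_n): ω_n = 4/(ζ·t_s) = 4/(0.290·6.05) = 2.28 rad/s.

ω_n ≈ 2.28 rad/s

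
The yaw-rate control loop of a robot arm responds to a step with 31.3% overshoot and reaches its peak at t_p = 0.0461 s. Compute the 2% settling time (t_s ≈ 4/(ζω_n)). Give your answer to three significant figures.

t_s ≈ 0.159 s

From the overshoot, ζ = −ln(OS)/√(π²+ln²(OS)) = 0.347.
t_p = π/ω_d ⇒ ω_d = 68.1 rad/s; then ω_n = ω_d/√(1−ζ²) = 72.7 rad/s.
t_s ≈ 4/(ζω_n) = 4/(0.347·72.7) = 0.159 s.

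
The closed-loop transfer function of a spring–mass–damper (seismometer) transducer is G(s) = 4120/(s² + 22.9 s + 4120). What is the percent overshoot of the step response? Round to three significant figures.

ω_n = √4120 = 64.2 rad/s; ζ = 22.9/(2·64.2) = 0.178.
%OS = 100 e^{−πζ/√(1−ζ²)} with ζ = 0.178 gives 56.6%.

%OS ≈ 56.6%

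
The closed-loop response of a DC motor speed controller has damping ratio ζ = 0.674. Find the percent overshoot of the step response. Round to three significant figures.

For an underdamped second-order system, %OS = 100·exp(−πζ/√(1−ζ²)).
πζ/√(1−ζ²) = π·0.674/√(1−0.454) = 2.866, so %OS = 100·e^(−2.866) = 5.69%.

%OS ≈ 5.69%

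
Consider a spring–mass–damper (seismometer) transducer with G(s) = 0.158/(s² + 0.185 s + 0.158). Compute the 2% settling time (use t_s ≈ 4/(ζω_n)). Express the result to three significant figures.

t_s ≈ 43.2 s

Matching coefficients with s² + 2ζω_n s + ω_n² gives ω_n² = 0.158 ⇒ ω_n = 0.397 rad/s, and ζ = 0.185/(2ω_n) = 0.233.
t_s ≈ 4/(ζω_n) = 4/(0.233·0.397) = 43.2 s.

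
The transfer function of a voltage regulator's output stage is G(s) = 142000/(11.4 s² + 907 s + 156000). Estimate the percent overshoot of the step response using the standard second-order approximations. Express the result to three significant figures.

Dividing through by 11.4: denominator becomes s² + 79.56 s + 13680.
So ω_n = √13680 = 117 rad/s and ζ = 79.56/(2·117) = 0.340.
%OS = 100·exp(−πζ/√(1−ζ²)) = 32.1%.

%OS ≈ 32.1%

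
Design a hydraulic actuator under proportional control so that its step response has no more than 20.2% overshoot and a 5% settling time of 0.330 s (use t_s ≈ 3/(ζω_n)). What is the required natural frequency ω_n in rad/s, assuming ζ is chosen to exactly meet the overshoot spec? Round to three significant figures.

From %OS = 100·exp(−πζ/√(1−ζ²)), invert to get ζ = −ln(OS)/√(π² + ln²(OS)) with OS = 0.202.
−ln 0.202 = 1.599, so ζ = 1.599/√(π² + 2.558) = 0.454.
From t_s ≈ 3/(ζω_n): ω_n = 3/(ζ·t_s) = 3/(0.454·0.330) = 20.0 rad/s.

ω_n ≈ 20.0 rad/s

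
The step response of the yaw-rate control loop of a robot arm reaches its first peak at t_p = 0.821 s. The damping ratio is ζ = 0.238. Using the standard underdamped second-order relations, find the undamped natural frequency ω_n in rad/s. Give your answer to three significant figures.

ω_n ≈ 3.94 rad/s

Peak time t_p = π/ω_d, so ω_d = π/t_p = π/0.821 = 3.83 rad/s.
ω_n = ω_d/√(1−ζ²) = 3.83/√0.943 = 3.94 rad/s.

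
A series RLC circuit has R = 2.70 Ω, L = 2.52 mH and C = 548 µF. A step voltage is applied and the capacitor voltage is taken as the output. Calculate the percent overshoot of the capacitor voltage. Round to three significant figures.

%OS ≈ 7.84%

For a series RLC circuit (capacitor voltage as output), ω_n = 1/√(LC) = 1/√(2.52 mH · 548 µF) = 851 rad/s.
ζ = (R/2)·√(C/L) = (2.70/2)·√(548 µF/2.52 mH) = 0.630.
Overshoot: exp(−π·0.630/√(1−0.630²)) = 0.0784, i.e. 7.84%.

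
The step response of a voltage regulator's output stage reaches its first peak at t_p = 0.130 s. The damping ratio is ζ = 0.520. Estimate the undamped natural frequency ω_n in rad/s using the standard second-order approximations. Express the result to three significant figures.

ω_n ≈ 28.3 rad/s

Peak time t_p = π/ω_d, so ω_d = π/t_p = π/0.130 = 24.2 rad/s.
ω_n = ω_d/√(1−ζ²) = 24.2/√0.730 = 28.3 rad/s.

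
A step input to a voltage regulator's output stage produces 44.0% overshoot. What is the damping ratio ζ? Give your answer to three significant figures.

Inverting the overshoot relation: ζ = |ln 0.440|/√(π² + ln²0.440) = 0.253.

ζ ≈ 0.253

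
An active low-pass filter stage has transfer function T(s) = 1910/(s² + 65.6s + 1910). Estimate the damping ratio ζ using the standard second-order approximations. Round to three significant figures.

Matching coefficients with s² + 2ζω_n s + ω_n² gives ω_n² = 1910 ⇒ ω_n = 43.7 rad/s, and ζ = 65.6/(2ω_n) = 0.751.

ζ ≈ 0.751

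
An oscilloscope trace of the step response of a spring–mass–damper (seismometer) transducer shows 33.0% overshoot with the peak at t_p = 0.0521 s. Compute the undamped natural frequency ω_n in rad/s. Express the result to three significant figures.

ω_n ≈ 63.9 rad/s

The overshoot fixes ζ = −ln(OS)/√(π²+ln²(OS)) = 0.333.
t_p = π/ω_d ⇒ ω_d = 60.3 rad/s; then ω_n = ω_d/√(1−ζ²) = 63.9 rad/s.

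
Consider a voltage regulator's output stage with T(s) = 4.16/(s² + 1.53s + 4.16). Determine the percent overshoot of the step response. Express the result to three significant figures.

%OS ≈ 28.1%

Matching coefficients with s² + 2ζω_n s + ω_n² gives ω_n² = 4.16 ⇒ ω_n = 2.04 rad/s, and ζ = 1.53/(2ω_n) = 0.375.
%OS = 100 e^{−πζ/√(1−ζ²)} with ζ = 0.375 gives 28.1%.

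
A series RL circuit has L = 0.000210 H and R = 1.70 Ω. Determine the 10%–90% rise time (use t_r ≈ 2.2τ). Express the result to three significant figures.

t_r ≈ 0.000272 s

τ = L/R = 0.000210/1.70 = 0.000124 s.
t_r ≈ 2.2τ = 0.000272 s.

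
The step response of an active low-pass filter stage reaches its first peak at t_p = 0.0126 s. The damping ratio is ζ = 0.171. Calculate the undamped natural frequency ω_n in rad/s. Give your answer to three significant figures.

Peak time t_p = π/ω_d, so ω_d = π/t_p = π/0.0126 = 249 rad/s.
ω_n = ω_d/√(1−ζ²) = 249/√0.971 = 253 rad/s.

ω_n ≈ 253 rad/s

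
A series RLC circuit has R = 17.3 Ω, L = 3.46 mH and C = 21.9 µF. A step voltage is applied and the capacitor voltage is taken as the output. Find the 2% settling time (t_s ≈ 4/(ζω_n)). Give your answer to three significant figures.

For a series RLC circuit (capacitor voltage as output), ω_n = 1/√(LC) = 1/√(3.46 mH · 21.9 µF) = 3630 rad/s.
ζ = (R/2)·√(C/L) = (17.3/2)·√(21.9 µF/3.46 mH) = 0.688.
t_s ≈ 4/(ζω_n) = 0.00160 s.

t_s ≈ 0.00160 s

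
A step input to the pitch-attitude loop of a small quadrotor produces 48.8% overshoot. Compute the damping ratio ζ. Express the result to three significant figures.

ζ = −ln(OS)/√(π² + (ln OS)²). With OS = 0.488, ln OS = −0.7174 and ζ = 0.7174/3.222 = 0.223.

ζ ≈ 0.223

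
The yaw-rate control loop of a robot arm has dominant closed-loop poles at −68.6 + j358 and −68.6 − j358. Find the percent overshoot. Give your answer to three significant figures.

%OS ≈ 54.8%

The poles are at −σ ± jω_d with σ = 68.6 and ω_d = 358, so ω_n = √(σ²+ω_d²) = 365 rad/s and ζ = σ/ω_n = 0.188.
Overshoot: exp(−π·0.188/√(1−0.188²)) = 0.548, i.e. 54.8%.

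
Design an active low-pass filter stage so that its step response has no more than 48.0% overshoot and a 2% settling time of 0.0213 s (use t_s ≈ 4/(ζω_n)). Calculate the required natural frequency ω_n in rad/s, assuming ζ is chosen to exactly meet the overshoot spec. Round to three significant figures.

Inverting the overshoot relation: ζ = |ln 0.480|/√(π² + ln²0.480) = 0.228.
From t_s ≈ 4/(ζω_n): ω_n = 4/(ζ·t_s) = 4/(0.228·0.0213) = 825 rad/s.

ω_n ≈ 825 rad/s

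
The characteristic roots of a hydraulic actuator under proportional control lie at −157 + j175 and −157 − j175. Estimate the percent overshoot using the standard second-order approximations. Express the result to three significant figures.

%OS ≈ 5.97%

|pole| = ω_n = √(157² + 175²) = 235 rad/s; ζ = cos θ = σ/ω_n = 0.668.
%OS = 100 e^{−πζ/√(1−ζ²)} with ζ = 0.668 gives 5.97%.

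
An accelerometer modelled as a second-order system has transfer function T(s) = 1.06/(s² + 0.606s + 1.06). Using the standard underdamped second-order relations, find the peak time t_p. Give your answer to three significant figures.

t_p ≈ 3.19 s

Comparing the denominator to s² + 2ζω_n s + ω_n²: ω_n = √1.06 = 1.03 rad/s, and 2ζω_n = 0.606 so ζ = 0.606/(2·1.03) = 0.294.
The damped frequency ω_d = ω_n√(1−ζ²) = 0.984 rad/s. Then t_p = π/ω_d = 3.19 s.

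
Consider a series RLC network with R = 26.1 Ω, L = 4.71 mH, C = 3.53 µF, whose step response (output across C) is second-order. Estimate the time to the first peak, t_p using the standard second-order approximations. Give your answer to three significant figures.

t_p ≈ 0.000434 s

For a series RLC circuit (capacitor voltage as output), ω_n = 1/√(LC) = 1/√(4.71 mH · 3.53 µF) = 7760 rad/s.
ζ = (R/2)·√(C/L) = (26.1/2)·√(3.53 µF/4.71 mH) = 0.357.
ω_d = 7760·√(1 − 0.357²) = 7240 rad/s. t_p = π/ω_d = 0.000434 s.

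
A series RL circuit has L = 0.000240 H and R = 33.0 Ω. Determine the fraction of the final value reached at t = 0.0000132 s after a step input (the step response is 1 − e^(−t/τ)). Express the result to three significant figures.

τ = L/R = 0.000240/33.0 = 0.00000727 s.
y(t)/y_∞ = 1 − e^(−t/τ) = 1 − e^(−0.0000132/0.00000727) = 1 − e^(−1.81) = 0.837.

y/y_∞ ≈ 0.837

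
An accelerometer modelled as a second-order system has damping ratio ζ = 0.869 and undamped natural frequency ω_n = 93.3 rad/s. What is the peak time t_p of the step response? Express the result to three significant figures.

The damped frequency is ω_d = ω_n√(1−ζ²) = 93.3·√(1−0.755) = 46.2 rad/s.
Peak time t_p = π/ω_d = π/46.2 = 0.0680 s.

t_p ≈ 0.0680 s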